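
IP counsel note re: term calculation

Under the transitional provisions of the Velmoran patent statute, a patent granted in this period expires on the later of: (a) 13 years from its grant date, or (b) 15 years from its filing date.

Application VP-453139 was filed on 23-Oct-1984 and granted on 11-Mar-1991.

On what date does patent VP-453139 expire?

(a) grant + 13 years → 11 March 2004.
(b) filing + 15 years → 23 October 1999.
Later of the two: 11 March 2004.

March 11, 2004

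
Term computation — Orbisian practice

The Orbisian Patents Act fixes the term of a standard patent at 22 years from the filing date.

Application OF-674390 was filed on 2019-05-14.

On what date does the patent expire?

Filing date + 22 years → 14 May 2041.

2041-05-14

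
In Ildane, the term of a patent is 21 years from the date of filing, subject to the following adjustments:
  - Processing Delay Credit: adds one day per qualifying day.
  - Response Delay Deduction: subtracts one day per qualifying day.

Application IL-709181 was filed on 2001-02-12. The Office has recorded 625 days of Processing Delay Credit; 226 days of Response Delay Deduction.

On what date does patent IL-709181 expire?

Base term: filing date + 21 years → 12 February 2022.
Processing Delay Credit: +625 days → 30 October 2023.
Response Delay Deduction: −226 days → 18 March 2023.

2023-03-18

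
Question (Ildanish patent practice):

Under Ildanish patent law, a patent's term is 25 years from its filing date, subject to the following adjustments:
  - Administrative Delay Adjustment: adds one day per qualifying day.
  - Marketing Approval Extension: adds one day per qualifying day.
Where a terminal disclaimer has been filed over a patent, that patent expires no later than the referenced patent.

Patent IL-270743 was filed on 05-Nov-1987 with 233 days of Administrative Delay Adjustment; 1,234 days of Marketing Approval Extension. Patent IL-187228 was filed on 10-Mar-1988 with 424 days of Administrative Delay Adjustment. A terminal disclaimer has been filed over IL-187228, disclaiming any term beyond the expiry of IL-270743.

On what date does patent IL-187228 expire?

Natural term of IL-187228:
  Base: filing + 25 years → 10 March 2013.
  Administrative Delay Adjustment: +424 days → 8 May 2014.
Expiry of referenced patent IL-270743:
  Base: filing + 25 years → 5 November 2012.
  Administrative Delay Adjustment: +233 days → 26 June 2013.
  Marketing Approval Extension: +1234 days → 11 November 2016.
Terminal disclaimer: IL-187228 expires on the earlier of 8 May 2014 and 11 November 2016.

2014-05-08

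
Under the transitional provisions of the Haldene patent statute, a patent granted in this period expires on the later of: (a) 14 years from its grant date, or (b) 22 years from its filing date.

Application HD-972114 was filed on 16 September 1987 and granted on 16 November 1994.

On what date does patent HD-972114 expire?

(a) grant + 14 years → 16 November 2008.
(b) filing + 22 years → 16 September 2009.
Later of the two: 16 September 2009.

September 16, 2009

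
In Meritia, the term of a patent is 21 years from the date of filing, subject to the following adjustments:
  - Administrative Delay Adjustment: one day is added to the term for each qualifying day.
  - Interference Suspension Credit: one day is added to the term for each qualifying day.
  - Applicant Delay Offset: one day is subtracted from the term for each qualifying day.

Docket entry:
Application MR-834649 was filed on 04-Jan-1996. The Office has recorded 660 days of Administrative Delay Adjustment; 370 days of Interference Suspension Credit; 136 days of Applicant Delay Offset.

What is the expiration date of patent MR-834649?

June 17, 2019

Base term: filing date + 21 years → 4 January 2017.
Administrative Delay Adjustment: +660 days → 26 October 2018.
Interference Suspension Credit: +370 days → 31 October 2019.
Applicant Delay Offset: −136 days → 17 June 2019.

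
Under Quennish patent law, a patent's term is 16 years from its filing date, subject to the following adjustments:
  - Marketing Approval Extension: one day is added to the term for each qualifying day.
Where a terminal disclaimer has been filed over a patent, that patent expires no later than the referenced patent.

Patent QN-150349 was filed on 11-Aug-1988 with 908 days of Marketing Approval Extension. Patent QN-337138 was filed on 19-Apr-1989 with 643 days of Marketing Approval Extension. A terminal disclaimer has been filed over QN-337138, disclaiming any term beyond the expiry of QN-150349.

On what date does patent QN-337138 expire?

2007-01-22

Natural term of QN-337138:
  Base: filing + 16 years → 19 April 2005.
  Marketing Approval Extension: +643 days → 22 January 2007.
Expiry of referenced patent QN-150349:
  Base: filing + 16 years → 11 August 2004.
  Marketing Approval Extension: +908 days → 5 February 2007.
Terminal disclaimer: QN-337138 expires on the earlier of 22 January 2007 and 5 February 2007.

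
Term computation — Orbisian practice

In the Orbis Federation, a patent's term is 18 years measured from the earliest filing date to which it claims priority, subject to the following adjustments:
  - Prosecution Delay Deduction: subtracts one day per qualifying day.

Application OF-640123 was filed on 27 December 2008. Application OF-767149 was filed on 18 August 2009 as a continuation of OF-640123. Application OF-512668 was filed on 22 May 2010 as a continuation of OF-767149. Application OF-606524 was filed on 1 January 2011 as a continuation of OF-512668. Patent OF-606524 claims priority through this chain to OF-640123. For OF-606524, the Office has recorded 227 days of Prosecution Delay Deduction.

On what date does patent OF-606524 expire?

Earliest priority filing: 27 December 2008.
Base term: 27 December 2008 + 18 years → 27 December 2026.
Prosecution Delay Deduction: −227 days → 14 May 2026.

2026-05-14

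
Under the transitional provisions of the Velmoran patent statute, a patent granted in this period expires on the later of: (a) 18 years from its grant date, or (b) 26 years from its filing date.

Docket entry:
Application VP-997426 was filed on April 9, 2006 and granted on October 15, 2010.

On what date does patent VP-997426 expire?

April 9, 2032

(a) grant + 18 years → 15 October 2028.
(b) filing + 26 years → 9 April 2032.
Later of the two: 9 April 2032.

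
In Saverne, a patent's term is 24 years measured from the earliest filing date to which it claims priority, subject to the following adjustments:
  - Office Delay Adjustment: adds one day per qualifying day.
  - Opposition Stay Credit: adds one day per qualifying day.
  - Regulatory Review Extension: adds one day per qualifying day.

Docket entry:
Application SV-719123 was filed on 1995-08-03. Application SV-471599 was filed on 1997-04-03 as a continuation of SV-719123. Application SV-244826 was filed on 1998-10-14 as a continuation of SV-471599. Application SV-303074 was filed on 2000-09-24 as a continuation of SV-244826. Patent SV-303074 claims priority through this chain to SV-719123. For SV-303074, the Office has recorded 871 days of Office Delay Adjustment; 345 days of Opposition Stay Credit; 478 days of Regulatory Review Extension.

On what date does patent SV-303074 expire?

Earliest priority filing: 3 August 1995.
Base term: 3 August 1995 + 24 years → 3 August 2019.
Office Delay Adjustment: +871 days → 21 December 2021.
Opposition Stay Credit: +345 days → 1 December 2022.
Regulatory Review Extension: +478 days → 23 March 2024.

2024-03-23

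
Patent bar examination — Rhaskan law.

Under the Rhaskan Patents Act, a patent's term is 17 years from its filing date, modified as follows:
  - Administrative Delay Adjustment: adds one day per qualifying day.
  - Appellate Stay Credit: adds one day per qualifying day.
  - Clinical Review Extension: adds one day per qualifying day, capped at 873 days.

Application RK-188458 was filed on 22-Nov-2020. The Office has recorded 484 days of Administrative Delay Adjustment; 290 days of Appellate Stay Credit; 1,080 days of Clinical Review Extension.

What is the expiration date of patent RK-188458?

Base term: filing date + 17 years → 22 November 2037.
Administrative Delay Adjustment: +484 days → 21 March 2039.
Appellate Stay Credit: +290 days → 5 January 2040.
Clinical Review Extension: 1080 days claimed exceeds the 873-day cap, so +873 days → 27 May 2042.

2042-05-27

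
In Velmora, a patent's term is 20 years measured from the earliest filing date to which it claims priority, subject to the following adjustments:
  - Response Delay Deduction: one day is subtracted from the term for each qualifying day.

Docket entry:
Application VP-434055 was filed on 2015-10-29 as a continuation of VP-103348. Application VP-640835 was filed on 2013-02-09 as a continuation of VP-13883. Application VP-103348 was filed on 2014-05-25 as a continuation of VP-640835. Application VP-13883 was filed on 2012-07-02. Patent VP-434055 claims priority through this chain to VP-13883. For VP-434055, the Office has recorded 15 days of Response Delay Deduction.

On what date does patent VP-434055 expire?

Earliest priority filing: 2 July 2012.
Base term: 2 July 2012 + 20 years → 2 July 2032.
Response Delay Deduction: −15 days → 17 June 2032.

June 17, 2032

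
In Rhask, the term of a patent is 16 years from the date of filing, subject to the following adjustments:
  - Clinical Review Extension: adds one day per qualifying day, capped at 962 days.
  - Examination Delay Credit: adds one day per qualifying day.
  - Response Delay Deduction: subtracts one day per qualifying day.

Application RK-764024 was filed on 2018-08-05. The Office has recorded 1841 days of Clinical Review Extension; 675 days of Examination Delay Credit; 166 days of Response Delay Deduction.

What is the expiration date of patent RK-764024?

Base term: filing date + 16 years → 5 August 2034.
Clinical Review Extension: 1841 days claimed exceeds the 962-day cap, so +962 days → 24 March 2037.
Examination Delay Credit: +675 days → 28 January 2039.
Response Delay Deduction: −166 days → 15 August 2038.

August 15, 2038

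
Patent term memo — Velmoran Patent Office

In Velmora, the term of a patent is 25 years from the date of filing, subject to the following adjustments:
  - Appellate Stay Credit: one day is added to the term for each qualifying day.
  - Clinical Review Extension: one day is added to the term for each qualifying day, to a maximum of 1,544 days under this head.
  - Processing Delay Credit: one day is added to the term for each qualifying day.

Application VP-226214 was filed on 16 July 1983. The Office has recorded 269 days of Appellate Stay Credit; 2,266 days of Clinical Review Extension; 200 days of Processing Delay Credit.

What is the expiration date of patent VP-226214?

January 19, 2014

Base term: filing date + 25 years → 16 July 2008.
Appellate Stay Credit: +269 days → 11 April 2009.
Clinical Review Extension: 2266 days claimed exceeds the 1544-day cap, so +1544 days → 3 July 2013.
Processing Delay Credit: +200 days → 19 January 2014.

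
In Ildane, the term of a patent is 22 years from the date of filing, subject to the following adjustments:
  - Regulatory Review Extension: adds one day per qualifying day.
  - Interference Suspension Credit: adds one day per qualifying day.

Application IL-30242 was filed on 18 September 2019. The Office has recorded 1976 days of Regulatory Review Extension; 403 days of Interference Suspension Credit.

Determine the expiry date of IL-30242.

March 24, 2048

Base term: filing date + 22 years → 18 September 2041.
Regulatory Review Extension: +1976 days → 15 February 2047.
Interference Suspension Credit: +403 days → 24 March 2048.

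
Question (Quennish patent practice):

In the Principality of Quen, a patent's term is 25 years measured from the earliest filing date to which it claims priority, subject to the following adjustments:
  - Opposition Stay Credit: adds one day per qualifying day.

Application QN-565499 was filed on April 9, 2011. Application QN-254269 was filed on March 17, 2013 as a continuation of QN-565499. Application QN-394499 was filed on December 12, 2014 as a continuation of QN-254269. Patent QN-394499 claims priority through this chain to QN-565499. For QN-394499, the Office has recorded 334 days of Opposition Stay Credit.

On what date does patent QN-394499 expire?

Earliest priority filing: 9 April 2011.
Base term: 9 April 2011 + 25 years → 9 April 2036.
Opposition Stay Credit: +334 days → 9 March 2037.

March 9, 2037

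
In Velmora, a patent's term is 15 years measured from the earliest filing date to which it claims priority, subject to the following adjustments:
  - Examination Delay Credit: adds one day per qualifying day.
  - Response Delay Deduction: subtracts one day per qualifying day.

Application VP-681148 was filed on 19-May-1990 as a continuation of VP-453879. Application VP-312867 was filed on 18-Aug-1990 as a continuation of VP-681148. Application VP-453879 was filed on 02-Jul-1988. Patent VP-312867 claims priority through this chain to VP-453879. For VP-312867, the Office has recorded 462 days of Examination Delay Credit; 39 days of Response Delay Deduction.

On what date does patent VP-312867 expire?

August 28, 2004

Earliest priority filing: 2 July 1988.
Base term: 2 July 1988 + 15 years → 2 July 2003.
Examination Delay Credit: +462 days → 6 October 2004.
Response Delay Deduction: −39 days → 28 August 2004.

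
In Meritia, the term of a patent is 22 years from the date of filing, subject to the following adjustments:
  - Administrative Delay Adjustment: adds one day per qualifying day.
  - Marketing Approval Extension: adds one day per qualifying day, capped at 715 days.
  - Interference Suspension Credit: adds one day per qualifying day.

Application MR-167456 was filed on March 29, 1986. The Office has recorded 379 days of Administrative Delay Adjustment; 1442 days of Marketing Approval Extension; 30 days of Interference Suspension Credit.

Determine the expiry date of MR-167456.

Base term: filing date + 22 years → 29 March 2008.
Administrative Delay Adjustment: +379 days → 12 April 2009.
Marketing Approval Extension: 1442 days claimed exceeds the 715-day cap, so +715 days → 28 March 2011.
Interference Suspension Credit: +30 days → 27 April 2011.

2011-04-27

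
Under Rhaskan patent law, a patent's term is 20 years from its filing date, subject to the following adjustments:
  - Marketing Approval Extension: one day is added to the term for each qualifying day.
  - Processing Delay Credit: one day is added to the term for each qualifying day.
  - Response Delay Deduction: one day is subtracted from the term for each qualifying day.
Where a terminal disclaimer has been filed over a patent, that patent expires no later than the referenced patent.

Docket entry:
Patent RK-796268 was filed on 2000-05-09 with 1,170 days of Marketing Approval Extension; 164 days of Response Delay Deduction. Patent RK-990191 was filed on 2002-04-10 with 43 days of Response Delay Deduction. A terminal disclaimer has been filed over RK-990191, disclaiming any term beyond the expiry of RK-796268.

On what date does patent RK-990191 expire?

2022-02-26

Natural term of RK-990191:
  Base: filing + 20 years → 10 April 2022.
  Response Delay Deduction: −43 days → 26 February 2022.
Expiry of referenced patent RK-796268:
  Base: filing + 20 years → 9 May 2020.
  Marketing Approval Extension: +1170 days → 23 July 2023.
  Response Delay Deduction: −164 days → 9 February 2023.
Terminal disclaimer: RK-990191 expires on the earlier of 26 February 2022 and 9 February 2023.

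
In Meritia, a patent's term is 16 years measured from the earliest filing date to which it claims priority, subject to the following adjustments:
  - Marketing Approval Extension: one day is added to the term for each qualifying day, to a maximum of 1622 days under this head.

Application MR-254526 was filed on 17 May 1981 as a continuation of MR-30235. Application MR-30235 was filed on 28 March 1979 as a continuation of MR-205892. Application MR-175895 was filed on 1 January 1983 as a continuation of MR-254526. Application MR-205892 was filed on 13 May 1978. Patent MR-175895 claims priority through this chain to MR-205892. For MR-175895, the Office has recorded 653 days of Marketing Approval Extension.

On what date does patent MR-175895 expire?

1996-02-25

Earliest priority filing: 13 May 1978.
Base term: 13 May 1978 + 16 years → 13 May 1994.
Marketing Approval Extension: 653 days (within the 1622-day cap) → +653 days → 25 February 1996.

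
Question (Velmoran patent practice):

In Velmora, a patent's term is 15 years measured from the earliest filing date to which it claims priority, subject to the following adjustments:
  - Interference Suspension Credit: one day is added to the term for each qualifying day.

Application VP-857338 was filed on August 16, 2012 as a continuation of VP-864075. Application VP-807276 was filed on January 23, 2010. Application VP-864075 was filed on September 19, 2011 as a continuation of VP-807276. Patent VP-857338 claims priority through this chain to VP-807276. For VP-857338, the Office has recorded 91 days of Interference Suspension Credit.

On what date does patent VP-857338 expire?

April 24, 2025

Earliest priority filing: 23 January 2010.
Base term: 23 January 2010 + 15 years → 23 January 2025.
Interference Suspension Credit: +91 days → 24 April 2025.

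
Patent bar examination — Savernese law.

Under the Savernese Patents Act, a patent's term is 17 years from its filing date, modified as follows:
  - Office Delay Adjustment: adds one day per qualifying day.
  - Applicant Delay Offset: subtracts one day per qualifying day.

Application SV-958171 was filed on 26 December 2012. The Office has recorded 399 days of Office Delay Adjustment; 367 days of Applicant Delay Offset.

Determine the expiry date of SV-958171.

January 27, 2030

Base term: filing date + 17 years → 26 December 2029.
Office Delay Adjustment: +399 days → 29 January 2031.
Applicant Delay Offset: −367 days → 27 January 2030.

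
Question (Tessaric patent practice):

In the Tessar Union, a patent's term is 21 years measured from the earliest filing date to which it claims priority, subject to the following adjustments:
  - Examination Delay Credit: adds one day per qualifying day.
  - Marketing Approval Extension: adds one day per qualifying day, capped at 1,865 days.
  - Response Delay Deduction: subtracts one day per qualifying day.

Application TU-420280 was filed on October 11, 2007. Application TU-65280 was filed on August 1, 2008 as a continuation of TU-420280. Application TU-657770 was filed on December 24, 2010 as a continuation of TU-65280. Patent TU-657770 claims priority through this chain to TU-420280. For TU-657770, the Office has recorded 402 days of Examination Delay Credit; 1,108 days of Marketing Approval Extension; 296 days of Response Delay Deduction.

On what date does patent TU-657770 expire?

Earliest priority filing: 11 October 2007.
Base term: 11 October 2007 + 21 years → 11 October 2028.
Examination Delay Credit: +402 days → 17 November 2029.
Marketing Approval Extension: 1108 days (within the 1865-day cap) → +1108 days → 29 November 2032.
Response Delay Deduction: −296 days → 7 February 2032.

February 7, 2032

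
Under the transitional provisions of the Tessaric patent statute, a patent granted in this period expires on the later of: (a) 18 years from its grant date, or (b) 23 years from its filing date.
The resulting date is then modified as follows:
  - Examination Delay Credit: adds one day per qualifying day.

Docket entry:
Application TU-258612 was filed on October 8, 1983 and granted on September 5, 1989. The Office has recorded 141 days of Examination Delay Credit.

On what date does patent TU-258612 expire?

2008-01-24

(a) grant + 18 years → 5 September 2007.
(b) filing + 23 years → 8 October 2006.
Later of the two: 5 September 2007.
Examination Delay Credit: +141 days → 24 January 2008.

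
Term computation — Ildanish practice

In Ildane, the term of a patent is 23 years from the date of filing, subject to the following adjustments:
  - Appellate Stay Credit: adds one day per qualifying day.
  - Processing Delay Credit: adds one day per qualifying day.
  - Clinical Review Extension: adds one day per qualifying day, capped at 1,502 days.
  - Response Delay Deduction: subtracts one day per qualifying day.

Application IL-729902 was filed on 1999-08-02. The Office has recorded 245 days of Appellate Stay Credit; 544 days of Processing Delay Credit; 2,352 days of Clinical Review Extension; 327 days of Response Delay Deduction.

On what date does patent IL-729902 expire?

December 18, 2027

Base term: filing date + 23 years → 2 August 2022.
Appellate Stay Credit: +245 days → 4 April 2023.
Processing Delay Credit: +544 days → 29 September 2024.
Clinical Review Extension: 2352 days claimed exceeds the 1502-day cap, so +1502 days → 9 November 2028.
Response Delay Deduction: −327 days → 18 December 2027.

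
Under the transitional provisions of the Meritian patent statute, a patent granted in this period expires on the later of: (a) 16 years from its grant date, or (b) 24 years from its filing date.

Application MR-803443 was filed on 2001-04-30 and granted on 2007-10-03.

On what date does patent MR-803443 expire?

2025-04-30

(a) grant + 16 years → 3 October 2023.
(b) filing + 24 years → 30 April 2025.
Later of the two: 30 April 2025.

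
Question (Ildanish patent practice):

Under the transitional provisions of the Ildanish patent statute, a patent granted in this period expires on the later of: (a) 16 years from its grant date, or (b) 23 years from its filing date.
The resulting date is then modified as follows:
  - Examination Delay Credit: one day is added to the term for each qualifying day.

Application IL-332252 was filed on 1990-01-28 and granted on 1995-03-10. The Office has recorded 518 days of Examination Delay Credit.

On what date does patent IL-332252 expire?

(a) grant + 16 years → 10 March 2011.
(b) filing + 23 years → 28 January 2013.
Later of the two: 28 January 2013.
Examination Delay Credit: +518 days → 30 June 2014.

2014-06-30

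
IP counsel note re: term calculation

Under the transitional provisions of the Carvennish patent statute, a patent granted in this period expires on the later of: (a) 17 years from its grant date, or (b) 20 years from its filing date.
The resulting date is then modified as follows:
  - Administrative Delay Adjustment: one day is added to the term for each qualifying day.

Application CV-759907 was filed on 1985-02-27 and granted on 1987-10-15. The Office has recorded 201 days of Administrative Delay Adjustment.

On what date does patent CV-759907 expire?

2005-09-16

(a) grant + 17 years → 15 October 2004.
(b) filing + 20 years → 27 February 2005.
Later of the two: 27 February 2005.
Administrative Delay Adjustment: +201 days → 16 September 2005.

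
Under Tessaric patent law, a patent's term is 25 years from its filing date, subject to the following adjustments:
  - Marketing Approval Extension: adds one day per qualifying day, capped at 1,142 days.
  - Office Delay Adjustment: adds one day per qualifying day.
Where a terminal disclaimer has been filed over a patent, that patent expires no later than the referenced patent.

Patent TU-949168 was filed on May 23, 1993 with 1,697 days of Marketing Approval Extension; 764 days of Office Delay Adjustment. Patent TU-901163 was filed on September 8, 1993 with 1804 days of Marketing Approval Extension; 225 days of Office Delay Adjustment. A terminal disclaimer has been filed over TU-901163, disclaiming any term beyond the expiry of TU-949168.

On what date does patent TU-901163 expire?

Natural term of TU-901163:
  Base: filing + 25 years → 8 September 2018.
  Marketing Approval Extension: 1804 days claimed exceeds the 1142-day cap, so +1142 days → 24 October 2021.
  Office Delay Adjustment: +225 days → 6 June 2022.
Expiry of referenced patent TU-949168:
  Base: filing + 25 years → 23 May 2018.
  Marketing Approval Extension: 1697 days claimed exceeds the 1142-day cap, so +1142 days → 8 July 2021.
  Office Delay Adjustment: +764 days → 11 August 2023.
Terminal disclaimer: TU-901163 expires on the earlier of 6 June 2022 and 11 August 2023.

2022-06-06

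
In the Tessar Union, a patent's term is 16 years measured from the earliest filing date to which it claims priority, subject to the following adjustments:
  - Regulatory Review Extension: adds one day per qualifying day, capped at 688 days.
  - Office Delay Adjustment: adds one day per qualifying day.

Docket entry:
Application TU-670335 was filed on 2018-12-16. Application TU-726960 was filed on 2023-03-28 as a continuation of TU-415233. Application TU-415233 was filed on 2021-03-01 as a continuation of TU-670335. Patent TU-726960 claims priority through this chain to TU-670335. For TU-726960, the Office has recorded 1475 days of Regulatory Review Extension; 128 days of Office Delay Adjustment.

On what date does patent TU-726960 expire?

Earliest priority filing: 16 December 2018.
Base term: 16 December 2018 + 16 years → 16 December 2034.
Regulatory Review Extension: 1475 days claimed exceeds the 688-day cap, so +688 days → 3 November 2036.
Office Delay Adjustment: +128 days → 11 March 2037.

March 11, 2037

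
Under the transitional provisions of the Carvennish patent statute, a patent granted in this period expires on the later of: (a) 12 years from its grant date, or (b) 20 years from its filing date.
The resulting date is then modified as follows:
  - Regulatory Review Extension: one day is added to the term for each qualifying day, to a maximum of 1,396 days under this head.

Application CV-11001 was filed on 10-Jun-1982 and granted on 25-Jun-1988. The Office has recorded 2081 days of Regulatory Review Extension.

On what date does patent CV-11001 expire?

April 6, 2006

(a) grant + 12 years → 25 June 2000.
(b) filing + 20 years → 10 June 2002.
Later of the two: 10 June 2002.
Regulatory Review Extension: 2081 days claimed exceeds the 1396-day cap, so +1396 days → 6 April 2006.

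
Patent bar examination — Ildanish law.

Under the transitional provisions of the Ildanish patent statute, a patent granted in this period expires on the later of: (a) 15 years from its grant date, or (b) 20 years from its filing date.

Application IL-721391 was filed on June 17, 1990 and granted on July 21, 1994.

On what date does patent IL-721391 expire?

(a) grant + 15 years → 21 July 2009.
(b) filing + 20 years → 17 June 2010.
Later of the two: 17 June 2010.

June 17, 2010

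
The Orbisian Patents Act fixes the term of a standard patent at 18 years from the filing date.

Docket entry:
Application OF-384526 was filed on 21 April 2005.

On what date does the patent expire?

April 21, 2023

Filing date + 18 years → 21 April 2023.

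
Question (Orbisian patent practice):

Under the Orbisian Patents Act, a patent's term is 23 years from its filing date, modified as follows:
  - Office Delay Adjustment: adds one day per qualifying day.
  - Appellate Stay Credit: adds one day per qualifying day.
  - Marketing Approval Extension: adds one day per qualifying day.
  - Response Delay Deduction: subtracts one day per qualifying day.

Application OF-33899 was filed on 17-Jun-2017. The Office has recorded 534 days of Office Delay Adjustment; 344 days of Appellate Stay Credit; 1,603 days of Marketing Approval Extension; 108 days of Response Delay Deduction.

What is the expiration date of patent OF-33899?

December 16, 2046

Base term: filing date + 23 years → 17 June 2040.
Office Delay Adjustment: +534 days → 3 December 2041.
Appellate Stay Credit: +344 days → 12 November 2042.
Marketing Approval Extension: +1603 days → 3 April 2047.
Response Delay Deduction: −108 days → 16 December 2046.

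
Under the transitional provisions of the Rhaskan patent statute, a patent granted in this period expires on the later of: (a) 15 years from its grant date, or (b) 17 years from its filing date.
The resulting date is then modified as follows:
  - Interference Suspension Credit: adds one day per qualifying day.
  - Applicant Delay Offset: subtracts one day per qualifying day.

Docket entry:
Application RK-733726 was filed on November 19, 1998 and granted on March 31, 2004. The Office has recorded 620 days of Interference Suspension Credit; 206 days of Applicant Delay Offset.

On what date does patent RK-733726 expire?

2020-05-18

(a) grant + 15 years → 31 March 2019.
(b) filing + 17 years → 19 November 2015.
Later of the two: 31 March 2019.
Interference Suspension Credit: +620 days → 10 December 2020.
Applicant Delay Offset: −206 days → 18 May 2020.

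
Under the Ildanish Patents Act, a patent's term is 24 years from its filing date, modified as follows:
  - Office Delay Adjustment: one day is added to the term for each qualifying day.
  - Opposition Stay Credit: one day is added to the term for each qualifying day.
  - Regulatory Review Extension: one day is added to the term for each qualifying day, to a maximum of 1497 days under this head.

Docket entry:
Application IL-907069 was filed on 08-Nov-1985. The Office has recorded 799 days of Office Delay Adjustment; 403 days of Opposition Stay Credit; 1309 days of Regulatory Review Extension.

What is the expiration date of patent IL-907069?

September 23, 2016

Base term: filing date + 24 years → 8 November 2009.
Office Delay Adjustment: +799 days → 16 January 2012.
Opposition Stay Credit: +403 days → 22 February 2013.
Regulatory Review Extension: 1309 days (within the 1497-day cap) → +1309 days → 23 September 2016.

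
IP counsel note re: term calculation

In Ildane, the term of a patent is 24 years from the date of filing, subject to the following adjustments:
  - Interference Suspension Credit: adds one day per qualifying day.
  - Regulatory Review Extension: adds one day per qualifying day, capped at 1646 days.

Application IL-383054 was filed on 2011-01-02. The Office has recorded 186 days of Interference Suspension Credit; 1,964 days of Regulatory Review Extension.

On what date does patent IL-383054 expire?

2040-01-08

Base term: filing date + 24 years → 2 January 2035.
Interference Suspension Credit: +186 days → 7 July 2035.
Regulatory Review Extension: 1964 days claimed exceeds the 1646-day cap, so +1646 days → 8 January 2040.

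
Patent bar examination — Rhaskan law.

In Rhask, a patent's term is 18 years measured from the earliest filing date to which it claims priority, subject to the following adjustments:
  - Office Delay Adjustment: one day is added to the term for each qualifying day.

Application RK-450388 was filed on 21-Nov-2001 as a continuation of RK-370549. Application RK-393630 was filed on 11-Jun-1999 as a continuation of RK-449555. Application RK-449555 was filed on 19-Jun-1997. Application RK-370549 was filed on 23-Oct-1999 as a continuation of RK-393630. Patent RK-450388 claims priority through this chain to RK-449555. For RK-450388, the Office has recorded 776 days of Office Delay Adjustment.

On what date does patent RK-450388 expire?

Earliest priority filing: 19 June 1997.
Base term: 19 June 1997 + 18 years → 19 June 2015.
Office Delay Adjustment: +776 days → 3 August 2017.

August 3, 2017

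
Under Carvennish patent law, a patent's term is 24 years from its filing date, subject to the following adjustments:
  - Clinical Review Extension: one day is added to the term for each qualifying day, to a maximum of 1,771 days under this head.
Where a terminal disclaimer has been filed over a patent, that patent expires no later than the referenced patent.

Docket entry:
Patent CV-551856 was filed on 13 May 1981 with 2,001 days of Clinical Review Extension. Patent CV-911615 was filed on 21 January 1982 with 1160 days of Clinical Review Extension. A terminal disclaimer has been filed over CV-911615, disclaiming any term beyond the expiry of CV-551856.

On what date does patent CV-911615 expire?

Natural term of CV-911615:
  Base: filing + 24 years → 21 January 2006.
  Clinical Review Extension: 1160 days (within the 1771-day cap) → +1160 days → 26 March 2009.
Expiry of referenced patent CV-551856:
  Base: filing + 24 years → 13 May 2005.
  Clinical Review Extension: 2001 days claimed exceeds the 1771-day cap, so +1771 days → 19 March 2010.
Terminal disclaimer: CV-911615 expires on the earlier of 26 March 2009 and 19 March 2010.

March 26, 2009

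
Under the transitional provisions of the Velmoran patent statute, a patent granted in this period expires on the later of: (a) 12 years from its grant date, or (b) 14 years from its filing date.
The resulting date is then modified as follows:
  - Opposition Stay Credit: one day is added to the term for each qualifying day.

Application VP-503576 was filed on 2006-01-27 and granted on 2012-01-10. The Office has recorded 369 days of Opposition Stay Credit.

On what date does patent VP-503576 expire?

2025-01-13

(a) grant + 12 years → 10 January 2024.
(b) filing + 14 years → 27 January 2020.
Later of the two: 10 January 2024.
Opposition Stay Credit: +369 days → 13 January 2025.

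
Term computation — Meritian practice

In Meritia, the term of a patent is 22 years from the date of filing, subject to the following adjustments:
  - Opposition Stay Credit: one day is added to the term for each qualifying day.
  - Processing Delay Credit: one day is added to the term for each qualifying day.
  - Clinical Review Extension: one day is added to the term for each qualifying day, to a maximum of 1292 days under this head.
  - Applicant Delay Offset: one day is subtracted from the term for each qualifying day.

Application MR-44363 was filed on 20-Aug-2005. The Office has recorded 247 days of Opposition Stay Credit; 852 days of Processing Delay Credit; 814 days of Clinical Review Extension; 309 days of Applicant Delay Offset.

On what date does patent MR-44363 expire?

2032-01-10

Base term: filing date + 22 years → 20 August 2027.
Opposition Stay Credit: +247 days → 23 April 2028.
Processing Delay Credit: +852 days → 23 August 2030.
Clinical Review Extension: 814 days (within the 1292-day cap) → +814 days → 14 November 2032.
Applicant Delay Offset: −309 days → 10 January 2032.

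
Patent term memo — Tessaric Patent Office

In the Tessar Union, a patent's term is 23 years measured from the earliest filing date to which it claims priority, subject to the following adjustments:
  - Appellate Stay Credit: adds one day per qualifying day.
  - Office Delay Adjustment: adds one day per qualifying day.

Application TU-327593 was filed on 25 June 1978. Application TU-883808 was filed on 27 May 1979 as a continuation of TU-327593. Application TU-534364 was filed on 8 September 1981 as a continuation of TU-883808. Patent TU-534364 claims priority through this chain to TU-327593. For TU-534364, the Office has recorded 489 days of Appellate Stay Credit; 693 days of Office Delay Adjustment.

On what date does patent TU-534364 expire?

September 19, 2004

Earliest priority filing: 25 June 1978.
Base term: 25 June 1978 + 23 years → 25 June 2001.
Appellate Stay Credit: +489 days → 27 October 2002.
Office Delay Adjustment: +693 days → 19 September 2004.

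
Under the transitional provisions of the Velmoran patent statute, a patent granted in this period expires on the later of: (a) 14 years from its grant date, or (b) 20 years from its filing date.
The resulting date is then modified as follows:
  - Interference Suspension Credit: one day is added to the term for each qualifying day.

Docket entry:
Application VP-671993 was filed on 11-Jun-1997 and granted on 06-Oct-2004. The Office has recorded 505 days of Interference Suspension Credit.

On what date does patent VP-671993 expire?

(a) grant + 14 years → 6 October 2018.
(b) filing + 20 years → 11 June 2017.
Later of the two: 6 October 2018.
Interference Suspension Credit: +505 days → 23 February 2020.

February 23, 2020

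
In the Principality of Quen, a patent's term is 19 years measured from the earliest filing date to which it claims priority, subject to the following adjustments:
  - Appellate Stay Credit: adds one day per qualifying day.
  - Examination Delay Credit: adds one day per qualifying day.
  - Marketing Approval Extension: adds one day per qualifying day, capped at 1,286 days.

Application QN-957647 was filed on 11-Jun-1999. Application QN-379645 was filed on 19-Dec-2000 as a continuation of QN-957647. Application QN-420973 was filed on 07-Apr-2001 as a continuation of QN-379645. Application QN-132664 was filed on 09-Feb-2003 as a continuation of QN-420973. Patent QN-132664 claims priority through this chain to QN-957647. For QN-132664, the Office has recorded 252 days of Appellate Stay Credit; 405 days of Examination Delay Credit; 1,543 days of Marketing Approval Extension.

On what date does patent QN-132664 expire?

2023-10-06

Earliest priority filing: 11 June 1999.
Base term: 11 June 1999 + 19 years → 11 June 2018.
Appellate Stay Credit: +252 days → 18 February 2019.
Examination Delay Credit: +405 days → 29 March 2020.
Marketing Approval Extension: 1543 days claimed exceeds the 1286-day cap, so +1286 days → 6 October 2023.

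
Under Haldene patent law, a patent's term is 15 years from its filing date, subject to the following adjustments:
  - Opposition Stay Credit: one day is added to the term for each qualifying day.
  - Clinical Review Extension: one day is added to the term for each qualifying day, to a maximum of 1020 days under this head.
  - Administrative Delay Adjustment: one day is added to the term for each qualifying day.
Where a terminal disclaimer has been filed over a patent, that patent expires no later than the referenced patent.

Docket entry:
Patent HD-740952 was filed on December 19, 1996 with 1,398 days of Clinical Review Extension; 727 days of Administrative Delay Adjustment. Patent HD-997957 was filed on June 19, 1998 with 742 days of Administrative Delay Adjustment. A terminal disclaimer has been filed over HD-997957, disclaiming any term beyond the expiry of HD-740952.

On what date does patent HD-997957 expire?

July 1, 2015

Natural term of HD-997957:
  Base: filing + 15 years → 19 June 2013.
  Administrative Delay Adjustment: +742 days → 1 July 2015.
Expiry of referenced patent HD-740952:
  Base: filing + 15 years → 19 December 2011.
  Clinical Review Extension: 1398 days claimed exceeds the 1020-day cap, so +1020 days → 4 October 2014.
  Administrative Delay Adjustment: +727 days → 30 September 2016.
Terminal disclaimer: HD-997957 expires on the earlier of 1 July 2015 and 30 September 2016.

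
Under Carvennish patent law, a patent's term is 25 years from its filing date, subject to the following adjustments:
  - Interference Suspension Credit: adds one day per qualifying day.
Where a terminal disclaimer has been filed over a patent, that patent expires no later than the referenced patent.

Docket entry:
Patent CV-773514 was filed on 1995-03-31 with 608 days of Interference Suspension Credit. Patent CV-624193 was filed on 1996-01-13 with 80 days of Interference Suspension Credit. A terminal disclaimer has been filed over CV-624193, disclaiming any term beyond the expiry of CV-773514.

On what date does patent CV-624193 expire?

Natural term of CV-624193:
  Base: filing + 25 years → 13 January 2021.
  Interference Suspension Credit: +80 days → 3 April 2021.
Expiry of referenced patent CV-773514:
  Base: filing + 25 years → 31 March 2020.
  Interference Suspension Credit: +608 days → 29 November 2021.
Terminal disclaimer: CV-624193 expires on the earlier of 3 April 2021 and 29 November 2021.

2021-04-03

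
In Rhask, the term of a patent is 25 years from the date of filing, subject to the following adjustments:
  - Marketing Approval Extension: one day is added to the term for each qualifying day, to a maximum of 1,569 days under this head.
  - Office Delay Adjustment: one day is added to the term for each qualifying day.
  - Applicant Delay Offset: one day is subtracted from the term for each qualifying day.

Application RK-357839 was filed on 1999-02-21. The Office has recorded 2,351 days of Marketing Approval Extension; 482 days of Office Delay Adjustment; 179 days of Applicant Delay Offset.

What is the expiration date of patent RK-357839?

April 7, 2029

Base term: filing date + 25 years → 21 February 2024.
Marketing Approval Extension: 2351 days claimed exceeds the 1569-day cap, so +1569 days → 8 June 2028.
Office Delay Adjustment: +482 days → 3 October 2029.
Applicant Delay Offset: −179 days → 7 April 2029.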